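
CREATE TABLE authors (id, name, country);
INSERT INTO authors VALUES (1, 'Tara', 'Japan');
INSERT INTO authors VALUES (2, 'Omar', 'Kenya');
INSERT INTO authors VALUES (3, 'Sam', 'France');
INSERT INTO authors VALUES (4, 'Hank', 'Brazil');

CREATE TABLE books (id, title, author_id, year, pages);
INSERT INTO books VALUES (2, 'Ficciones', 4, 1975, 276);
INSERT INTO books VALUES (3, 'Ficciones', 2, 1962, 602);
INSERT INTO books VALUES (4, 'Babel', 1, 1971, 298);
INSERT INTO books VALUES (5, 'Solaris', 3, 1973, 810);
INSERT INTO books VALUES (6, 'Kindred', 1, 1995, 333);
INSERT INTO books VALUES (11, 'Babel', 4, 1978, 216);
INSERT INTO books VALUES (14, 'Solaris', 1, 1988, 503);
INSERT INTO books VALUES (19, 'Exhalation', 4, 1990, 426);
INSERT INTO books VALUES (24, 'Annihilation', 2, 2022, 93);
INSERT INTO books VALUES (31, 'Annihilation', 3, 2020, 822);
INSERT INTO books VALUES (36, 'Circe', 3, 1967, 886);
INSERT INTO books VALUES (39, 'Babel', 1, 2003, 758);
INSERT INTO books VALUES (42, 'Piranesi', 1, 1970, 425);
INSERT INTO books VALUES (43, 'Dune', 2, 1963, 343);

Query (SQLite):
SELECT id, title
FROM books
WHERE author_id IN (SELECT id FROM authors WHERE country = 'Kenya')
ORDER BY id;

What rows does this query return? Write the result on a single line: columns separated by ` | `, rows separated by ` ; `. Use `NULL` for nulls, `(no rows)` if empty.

Inner query: authors.id where country = 'Kenya'.
Outer: keep books rows whose author_id is in that set.
Inner query → {2}

3 | Ficciones ; 24 | Annihilation ; 43 | Dune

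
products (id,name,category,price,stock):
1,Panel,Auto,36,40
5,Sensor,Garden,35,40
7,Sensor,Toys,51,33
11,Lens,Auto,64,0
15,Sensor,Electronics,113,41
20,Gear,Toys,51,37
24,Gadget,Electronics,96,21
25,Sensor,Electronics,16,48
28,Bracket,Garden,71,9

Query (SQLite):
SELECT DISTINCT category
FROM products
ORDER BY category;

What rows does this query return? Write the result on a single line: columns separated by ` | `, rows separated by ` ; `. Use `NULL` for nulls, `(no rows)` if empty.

Collect distinct category values from products.

Auto ; Electronics ; Garden ; Toys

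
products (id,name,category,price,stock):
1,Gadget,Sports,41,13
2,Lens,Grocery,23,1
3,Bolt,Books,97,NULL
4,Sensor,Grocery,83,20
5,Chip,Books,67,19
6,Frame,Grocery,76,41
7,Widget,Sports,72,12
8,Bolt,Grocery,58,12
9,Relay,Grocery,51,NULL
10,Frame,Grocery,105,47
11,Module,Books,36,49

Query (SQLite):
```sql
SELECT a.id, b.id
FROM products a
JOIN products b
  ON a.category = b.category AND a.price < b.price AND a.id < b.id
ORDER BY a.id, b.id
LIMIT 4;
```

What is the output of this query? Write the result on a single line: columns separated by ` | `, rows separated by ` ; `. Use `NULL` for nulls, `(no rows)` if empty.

1 | 7 ; 2 | 4 ; 2 | 6 ; 2 | 8

Pairs (a,b) with same category, a.price < b.price, a.id < b.id.
category groups: Books:{3,5,11} Grocery:{2,4,6,8,9,10} Sports:{1,7}
Ordered by (a.id, b.id); first 4.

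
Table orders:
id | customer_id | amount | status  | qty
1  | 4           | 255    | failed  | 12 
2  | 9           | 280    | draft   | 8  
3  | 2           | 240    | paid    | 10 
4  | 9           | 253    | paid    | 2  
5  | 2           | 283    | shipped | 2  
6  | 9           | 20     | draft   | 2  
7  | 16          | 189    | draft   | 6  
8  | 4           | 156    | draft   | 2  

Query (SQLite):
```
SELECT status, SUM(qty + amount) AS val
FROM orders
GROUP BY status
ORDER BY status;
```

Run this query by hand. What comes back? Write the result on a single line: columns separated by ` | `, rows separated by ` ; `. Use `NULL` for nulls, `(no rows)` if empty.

draft | 663 ; failed | 267 ; paid | 505 ; shipped | 285

For each row compute qty + amount.
Group by status; take SUM of the expression per group.
  draft: ids {2, 6, 7, 8} → SUM(qty + amount)=663
  failed: ids {1} → SUM(qty + amount)=267
  paid: ids {3, 4} → SUM(qty + amount)=505
  shipped: ids {5} → SUM(qty + amount)=285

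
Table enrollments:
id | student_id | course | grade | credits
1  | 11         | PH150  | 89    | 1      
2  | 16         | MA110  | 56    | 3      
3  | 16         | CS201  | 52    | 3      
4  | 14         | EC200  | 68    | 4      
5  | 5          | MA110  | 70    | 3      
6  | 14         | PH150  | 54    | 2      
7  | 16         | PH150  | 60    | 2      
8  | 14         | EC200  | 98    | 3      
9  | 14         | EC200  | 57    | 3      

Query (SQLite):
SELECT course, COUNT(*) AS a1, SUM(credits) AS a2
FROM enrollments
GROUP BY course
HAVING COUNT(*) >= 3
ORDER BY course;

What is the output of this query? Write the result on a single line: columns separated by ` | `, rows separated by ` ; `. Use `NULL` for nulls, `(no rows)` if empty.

Group enrollments by course.
Per group compute: COUNT(*), SUM(credits).
HAVING: drop groups with fewer than 3 rows.
  CS201: ids {3} → COUNT(*)=1, SUM(credits)=3
  EC200: ids {4, 8, 9} → COUNT(*)=3, SUM(credits)=10
  MA110: ids {2, 5} → COUNT(*)=2, SUM(credits)=6
  PH150: ids {1, 6, 7} → COUNT(*)=3, SUM(credits)=5

EC200 | 3 | 10 ; PH150 | 3 | 5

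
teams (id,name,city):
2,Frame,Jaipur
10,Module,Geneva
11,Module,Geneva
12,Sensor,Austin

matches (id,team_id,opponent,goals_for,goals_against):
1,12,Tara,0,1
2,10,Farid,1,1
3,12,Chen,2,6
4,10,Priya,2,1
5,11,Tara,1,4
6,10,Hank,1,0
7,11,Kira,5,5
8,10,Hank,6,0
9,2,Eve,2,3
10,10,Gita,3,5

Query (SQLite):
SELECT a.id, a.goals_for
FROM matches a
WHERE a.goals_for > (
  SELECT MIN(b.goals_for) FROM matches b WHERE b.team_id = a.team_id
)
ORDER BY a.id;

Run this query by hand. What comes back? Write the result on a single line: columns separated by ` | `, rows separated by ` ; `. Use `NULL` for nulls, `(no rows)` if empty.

3 | 2 ; 4 | 2 ; 7 | 5 ; 8 | 6 ; 10 | 3

For each matches row a, compute MIN(goals_for) over rows sharing a.team_id.
Keep row a if a.goals_for > that per-group MIN.
  team_id=2: MIN(goals_for) = 2
  team_id=10: MIN(goals_for) = 1
  team_id=11: MIN(goals_for) = 1
  team_id=12: MIN(goals_for) = 0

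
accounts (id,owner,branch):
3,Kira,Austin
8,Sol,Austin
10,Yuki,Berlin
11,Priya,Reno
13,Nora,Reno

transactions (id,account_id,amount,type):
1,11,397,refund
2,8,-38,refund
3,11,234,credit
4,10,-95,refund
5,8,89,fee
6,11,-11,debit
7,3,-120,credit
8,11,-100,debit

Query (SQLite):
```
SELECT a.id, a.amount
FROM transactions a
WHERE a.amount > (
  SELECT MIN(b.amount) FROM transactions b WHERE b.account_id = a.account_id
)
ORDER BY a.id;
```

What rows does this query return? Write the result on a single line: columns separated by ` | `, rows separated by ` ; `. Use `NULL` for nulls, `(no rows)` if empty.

1 | 397 ; 3 | 234 ; 5 | 89 ; 6 | -11

For each transactions row a, compute MIN(amount) over rows sharing a.account_id.
Keep row a if a.amount > that per-group MIN.
  account_id=3: MIN(amount) = -120
  account_id=8: MIN(amount) = -38
  account_id=10: MIN(amount) = -95
  account_id=11: MIN(amount) = -100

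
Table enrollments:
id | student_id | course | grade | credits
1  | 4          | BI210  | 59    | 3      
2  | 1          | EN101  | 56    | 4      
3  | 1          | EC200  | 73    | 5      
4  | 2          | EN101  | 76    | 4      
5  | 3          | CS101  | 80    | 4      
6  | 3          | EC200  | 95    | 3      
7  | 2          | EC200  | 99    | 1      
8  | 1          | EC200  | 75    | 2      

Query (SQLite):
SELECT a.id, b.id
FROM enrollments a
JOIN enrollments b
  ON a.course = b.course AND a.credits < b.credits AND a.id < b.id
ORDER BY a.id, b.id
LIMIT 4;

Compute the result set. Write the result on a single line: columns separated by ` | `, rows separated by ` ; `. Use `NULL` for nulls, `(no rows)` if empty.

Pairs (a,b) with same course, a.credits < b.credits, a.id < b.id.
course groups: BI210:{1} CS101:{5} EC200:{3,6,7,8} EN101:{2,4}
Ordered by (a.id, b.id); first 4.

7 | 8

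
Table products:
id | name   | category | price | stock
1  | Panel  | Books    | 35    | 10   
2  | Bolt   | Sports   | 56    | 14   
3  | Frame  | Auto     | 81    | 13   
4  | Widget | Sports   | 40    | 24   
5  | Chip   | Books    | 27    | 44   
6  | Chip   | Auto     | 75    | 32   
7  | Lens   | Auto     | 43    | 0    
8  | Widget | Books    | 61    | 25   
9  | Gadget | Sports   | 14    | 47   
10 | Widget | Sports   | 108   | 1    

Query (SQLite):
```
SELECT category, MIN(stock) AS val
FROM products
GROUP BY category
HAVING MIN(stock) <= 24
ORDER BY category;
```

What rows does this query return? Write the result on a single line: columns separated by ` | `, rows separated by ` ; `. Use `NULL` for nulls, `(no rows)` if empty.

Partition products by category; compute MIN(stock) within each group.
HAVING: keep groups where MIN(stock) <= 24.
  Auto: ids {3, 6, 7} → MIN(stock)=0
  Books: ids {1, 5, 8} → MIN(stock)=10
  Sports: ids {2, 4, 9, 10} → MIN(stock)=1

Auto | 0 ; Books | 10 ; Sports | 1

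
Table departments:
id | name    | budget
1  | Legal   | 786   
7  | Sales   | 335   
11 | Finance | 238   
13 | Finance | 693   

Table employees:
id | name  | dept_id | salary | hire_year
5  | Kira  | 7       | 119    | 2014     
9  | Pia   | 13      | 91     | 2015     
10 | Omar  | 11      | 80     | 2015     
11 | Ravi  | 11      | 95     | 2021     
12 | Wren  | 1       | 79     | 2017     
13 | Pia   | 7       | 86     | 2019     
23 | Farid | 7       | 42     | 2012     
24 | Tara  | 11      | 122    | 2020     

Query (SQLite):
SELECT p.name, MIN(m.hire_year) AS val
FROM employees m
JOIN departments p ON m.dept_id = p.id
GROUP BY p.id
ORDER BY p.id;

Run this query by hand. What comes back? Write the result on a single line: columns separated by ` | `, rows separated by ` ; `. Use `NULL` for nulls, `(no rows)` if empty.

Legal | 2017 ; Sales | 2012 ; Finance | 2015 ; Finance | 2015

Join each employees row to its departments via dept_id.
Group joined rows by departments.id; compute MIN(m.hire_year) per group.
  1: ids {12} → MIN(m.hire_year)=2017
  7: ids {5, 13, 23} → MIN(m.hire_year)=2012
  11: ids {10, 11, 24} → MIN(m.hire_year)=2015
  13: ids {9} → MIN(m.hire_year)=2015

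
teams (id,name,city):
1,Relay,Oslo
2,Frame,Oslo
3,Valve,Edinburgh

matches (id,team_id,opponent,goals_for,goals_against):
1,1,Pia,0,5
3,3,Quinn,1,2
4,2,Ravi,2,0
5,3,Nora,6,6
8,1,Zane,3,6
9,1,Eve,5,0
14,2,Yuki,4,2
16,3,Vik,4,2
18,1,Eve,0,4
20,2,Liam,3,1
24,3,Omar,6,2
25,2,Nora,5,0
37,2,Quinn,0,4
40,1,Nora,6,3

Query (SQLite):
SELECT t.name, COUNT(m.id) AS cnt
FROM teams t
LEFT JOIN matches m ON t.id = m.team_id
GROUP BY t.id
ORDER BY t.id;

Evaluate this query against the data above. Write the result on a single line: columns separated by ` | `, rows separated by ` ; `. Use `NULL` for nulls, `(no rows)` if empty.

LEFT JOIN keeps every teams row; unmatched ones get NULL for matches columns.
Group by teams.id and compute COUNT(m.id). COUNT(col) of an all-NULL group is 0.
  1: ids {1, 8, 9, 18, 40} → COUNT(m.id)=5
  2: ids {4, 14, 20, 25, 37} → COUNT(m.id)=5
  3: ids {3, 5, 16, 24} → COUNT(m.id)=4

Relay | 5 ; Frame | 5 ; Valve | 4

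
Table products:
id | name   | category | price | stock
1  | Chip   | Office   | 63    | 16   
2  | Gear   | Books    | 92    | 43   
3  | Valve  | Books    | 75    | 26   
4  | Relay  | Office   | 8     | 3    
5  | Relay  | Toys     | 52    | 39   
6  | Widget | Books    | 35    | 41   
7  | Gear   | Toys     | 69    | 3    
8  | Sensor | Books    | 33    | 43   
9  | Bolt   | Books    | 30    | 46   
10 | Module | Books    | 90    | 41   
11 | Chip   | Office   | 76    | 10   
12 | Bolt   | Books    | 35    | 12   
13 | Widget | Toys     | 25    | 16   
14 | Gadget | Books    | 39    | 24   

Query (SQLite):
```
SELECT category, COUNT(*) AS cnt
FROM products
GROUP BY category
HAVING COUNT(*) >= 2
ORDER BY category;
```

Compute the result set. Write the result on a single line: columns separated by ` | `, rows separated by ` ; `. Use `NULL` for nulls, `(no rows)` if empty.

Books | 8 ; Office | 3 ; Toys | 3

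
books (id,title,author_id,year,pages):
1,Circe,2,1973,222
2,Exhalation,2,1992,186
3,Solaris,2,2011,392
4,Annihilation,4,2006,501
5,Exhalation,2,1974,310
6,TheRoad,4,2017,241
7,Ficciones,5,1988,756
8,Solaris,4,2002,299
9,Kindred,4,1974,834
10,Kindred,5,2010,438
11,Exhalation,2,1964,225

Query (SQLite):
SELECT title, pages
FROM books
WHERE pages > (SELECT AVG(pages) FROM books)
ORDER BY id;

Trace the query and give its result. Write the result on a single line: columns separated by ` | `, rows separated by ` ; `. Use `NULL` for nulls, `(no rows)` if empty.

Annihilation | 501 ; Ficciones | 756 ; Kindred | 834 ; Kindred | 438

Scalar subquery: AVG(pages) over all books rows = 400.363636 (≈; comparison uses full precision).
Keep rows where pages > that value.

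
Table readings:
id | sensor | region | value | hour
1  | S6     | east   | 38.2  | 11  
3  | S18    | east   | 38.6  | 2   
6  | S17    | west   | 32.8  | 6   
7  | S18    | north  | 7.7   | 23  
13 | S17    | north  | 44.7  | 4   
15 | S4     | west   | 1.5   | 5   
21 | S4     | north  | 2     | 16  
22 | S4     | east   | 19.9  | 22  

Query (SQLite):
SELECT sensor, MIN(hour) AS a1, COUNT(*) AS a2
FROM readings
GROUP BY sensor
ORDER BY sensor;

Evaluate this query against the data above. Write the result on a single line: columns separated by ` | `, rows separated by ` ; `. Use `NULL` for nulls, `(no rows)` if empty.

S17 | 4 | 2 ; S18 | 2 | 2 ; S4 | 5 | 3 ; S6 | 11 | 1

Group readings by sensor.
Per group compute: MIN(hour), COUNT(*).
  S17: ids {6, 13} → MIN(hour)=4, COUNT(*)=2
  S18: ids {3, 7} → MIN(hour)=2, COUNT(*)=2
  S4: ids {15, 21, 22} → MIN(hour)=5, COUNT(*)=3
  S6: ids {1} → MIN(hour)=11, COUNT(*)=1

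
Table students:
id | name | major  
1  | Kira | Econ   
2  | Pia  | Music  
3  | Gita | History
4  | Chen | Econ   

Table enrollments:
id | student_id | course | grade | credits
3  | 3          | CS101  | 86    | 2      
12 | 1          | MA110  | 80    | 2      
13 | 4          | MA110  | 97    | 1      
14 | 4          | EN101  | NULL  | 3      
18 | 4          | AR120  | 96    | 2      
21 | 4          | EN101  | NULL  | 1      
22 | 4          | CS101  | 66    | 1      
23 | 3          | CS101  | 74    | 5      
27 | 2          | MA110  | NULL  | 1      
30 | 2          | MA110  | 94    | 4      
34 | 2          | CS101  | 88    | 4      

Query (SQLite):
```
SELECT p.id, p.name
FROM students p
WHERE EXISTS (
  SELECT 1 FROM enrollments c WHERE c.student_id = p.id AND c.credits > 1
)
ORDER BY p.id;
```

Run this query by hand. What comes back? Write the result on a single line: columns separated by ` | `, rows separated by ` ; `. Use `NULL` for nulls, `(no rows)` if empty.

For each students row, check whether any enrollments with matching student_id has credits > 1.
Keep rows where that is true.

1 | Kira ; 2 | Pia ; 3 | Gita ; 4 | Chen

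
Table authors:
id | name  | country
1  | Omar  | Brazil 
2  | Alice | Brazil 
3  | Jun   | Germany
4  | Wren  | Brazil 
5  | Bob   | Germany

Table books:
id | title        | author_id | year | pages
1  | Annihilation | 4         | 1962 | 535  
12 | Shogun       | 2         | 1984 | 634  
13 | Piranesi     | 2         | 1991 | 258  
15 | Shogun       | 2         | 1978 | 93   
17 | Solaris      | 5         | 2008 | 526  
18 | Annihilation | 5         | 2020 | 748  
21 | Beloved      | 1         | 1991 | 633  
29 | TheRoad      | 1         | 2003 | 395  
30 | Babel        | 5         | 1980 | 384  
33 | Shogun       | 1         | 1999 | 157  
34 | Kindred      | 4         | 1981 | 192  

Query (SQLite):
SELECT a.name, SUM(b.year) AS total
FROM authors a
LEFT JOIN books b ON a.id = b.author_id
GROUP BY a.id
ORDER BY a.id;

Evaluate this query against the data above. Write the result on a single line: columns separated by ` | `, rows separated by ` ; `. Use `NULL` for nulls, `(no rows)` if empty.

LEFT JOIN keeps every authors row; unmatched ones get NULL for books columns.
Group by authors.id and compute SUM(b.year). SUM over an all-NULL group is NULL.
  1: ids {21, 29, 33} → SUM(b.year)=5993
  2: ids {12, 13, 15} → SUM(b.year)=5953
  3: ids {—} → SUM(b.year)=NULL
  4: ids {1, 34} → SUM(b.year)=3943
  5: ids {17, 18, 30} → SUM(b.year)=6008

Omar | 5993 ; Alice | 5953 ; Jun | NULL ; Wren | 3943 ; Bob | 6008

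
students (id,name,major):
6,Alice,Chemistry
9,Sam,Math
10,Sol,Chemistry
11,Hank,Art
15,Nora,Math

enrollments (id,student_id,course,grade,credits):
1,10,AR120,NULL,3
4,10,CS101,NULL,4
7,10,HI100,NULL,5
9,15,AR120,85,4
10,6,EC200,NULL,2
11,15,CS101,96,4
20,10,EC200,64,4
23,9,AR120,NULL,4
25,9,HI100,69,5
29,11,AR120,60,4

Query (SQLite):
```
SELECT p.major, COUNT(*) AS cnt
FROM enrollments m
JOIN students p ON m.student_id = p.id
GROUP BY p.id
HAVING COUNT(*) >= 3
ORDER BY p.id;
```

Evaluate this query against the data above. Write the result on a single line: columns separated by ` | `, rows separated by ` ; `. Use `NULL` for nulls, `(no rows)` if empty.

Chemistry | 4

Join each enrollments row to its students via student_id.
Group joined rows by students.id; compute COUNT(*) per group.
HAVING: keep groups with count ≥ 3.
  6: ids {10} → COUNT(*)=1
  9: ids {23, 25} → COUNT(*)=2
  10: ids {1, 4, 7, 20} → COUNT(*)=4
  11: ids {29} → COUNT(*)=1
  15: ids {9, 11} → COUNT(*)=2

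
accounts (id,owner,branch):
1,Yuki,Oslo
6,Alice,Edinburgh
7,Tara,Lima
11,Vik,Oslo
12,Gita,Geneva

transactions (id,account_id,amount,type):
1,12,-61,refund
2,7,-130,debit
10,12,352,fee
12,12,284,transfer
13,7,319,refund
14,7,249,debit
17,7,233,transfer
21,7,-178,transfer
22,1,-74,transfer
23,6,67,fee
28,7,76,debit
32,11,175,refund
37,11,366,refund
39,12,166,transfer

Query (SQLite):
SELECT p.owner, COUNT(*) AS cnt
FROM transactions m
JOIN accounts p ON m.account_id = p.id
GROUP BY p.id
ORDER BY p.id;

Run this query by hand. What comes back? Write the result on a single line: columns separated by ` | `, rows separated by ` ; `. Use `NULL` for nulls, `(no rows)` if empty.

Join each transactions row to its accounts via account_id.
Group joined rows by accounts.id; compute COUNT(*) per group.
  1: ids {22} → COUNT(*)=1
  6: ids {23} → COUNT(*)=1
  7: ids {2, 13, 14, 17, 21, 28} → COUNT(*)=6
  11: ids {32, 37} → COUNT(*)=2
  12: ids {1, 10, 12, 39} → COUNT(*)=4

Yuki | 1 ; Alice | 1 ; Tara | 6 ; Vik | 2 ; Gita | 4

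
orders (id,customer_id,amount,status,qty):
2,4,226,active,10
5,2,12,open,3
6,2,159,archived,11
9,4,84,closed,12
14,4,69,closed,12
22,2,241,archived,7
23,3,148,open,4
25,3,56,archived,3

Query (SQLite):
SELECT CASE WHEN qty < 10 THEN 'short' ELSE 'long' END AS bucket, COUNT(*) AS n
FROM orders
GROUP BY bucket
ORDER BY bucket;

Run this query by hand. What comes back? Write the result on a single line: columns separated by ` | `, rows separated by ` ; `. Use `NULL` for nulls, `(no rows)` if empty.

long | 4 ; short | 4

Bucket rows by qty < 10 → 'short' else 'long'; count each bucket.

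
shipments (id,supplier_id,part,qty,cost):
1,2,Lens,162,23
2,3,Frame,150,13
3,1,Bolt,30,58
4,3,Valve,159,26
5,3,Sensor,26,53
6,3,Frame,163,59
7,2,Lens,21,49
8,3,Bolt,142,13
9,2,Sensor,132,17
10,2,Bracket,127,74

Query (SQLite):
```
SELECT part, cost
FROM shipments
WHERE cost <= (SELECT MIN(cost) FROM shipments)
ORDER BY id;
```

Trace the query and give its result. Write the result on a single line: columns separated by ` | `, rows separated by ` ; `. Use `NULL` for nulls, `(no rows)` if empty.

Scalar subquery: MIN(cost) over all shipments rows = 13.
Keep rows where cost <= that value.

Frame | 13 ; Bolt | 13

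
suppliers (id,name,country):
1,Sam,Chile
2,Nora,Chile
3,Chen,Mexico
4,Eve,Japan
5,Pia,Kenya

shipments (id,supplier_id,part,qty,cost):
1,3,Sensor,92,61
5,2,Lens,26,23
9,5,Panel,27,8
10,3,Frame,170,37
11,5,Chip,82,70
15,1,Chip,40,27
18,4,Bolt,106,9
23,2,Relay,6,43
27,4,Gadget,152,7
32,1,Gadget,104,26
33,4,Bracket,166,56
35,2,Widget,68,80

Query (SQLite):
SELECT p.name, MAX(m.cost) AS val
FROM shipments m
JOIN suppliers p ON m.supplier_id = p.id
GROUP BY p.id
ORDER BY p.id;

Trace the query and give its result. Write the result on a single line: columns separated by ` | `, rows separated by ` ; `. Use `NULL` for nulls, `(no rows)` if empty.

Join each shipments row to its suppliers via supplier_id.
Group joined rows by suppliers.id; compute MAX(m.cost) per group.
  1: ids {15, 32} → MAX(m.cost)=27
  2: ids {5, 23, 35} → MAX(m.cost)=80
  3: ids {1, 10} → MAX(m.cost)=61
  4: ids {18, 27, 33} → MAX(m.cost)=56
  5: ids {9, 11} → MAX(m.cost)=70

Sam | 27 ; Nora | 80 ; Chen | 61 ; Eve | 56 ; Pia | 70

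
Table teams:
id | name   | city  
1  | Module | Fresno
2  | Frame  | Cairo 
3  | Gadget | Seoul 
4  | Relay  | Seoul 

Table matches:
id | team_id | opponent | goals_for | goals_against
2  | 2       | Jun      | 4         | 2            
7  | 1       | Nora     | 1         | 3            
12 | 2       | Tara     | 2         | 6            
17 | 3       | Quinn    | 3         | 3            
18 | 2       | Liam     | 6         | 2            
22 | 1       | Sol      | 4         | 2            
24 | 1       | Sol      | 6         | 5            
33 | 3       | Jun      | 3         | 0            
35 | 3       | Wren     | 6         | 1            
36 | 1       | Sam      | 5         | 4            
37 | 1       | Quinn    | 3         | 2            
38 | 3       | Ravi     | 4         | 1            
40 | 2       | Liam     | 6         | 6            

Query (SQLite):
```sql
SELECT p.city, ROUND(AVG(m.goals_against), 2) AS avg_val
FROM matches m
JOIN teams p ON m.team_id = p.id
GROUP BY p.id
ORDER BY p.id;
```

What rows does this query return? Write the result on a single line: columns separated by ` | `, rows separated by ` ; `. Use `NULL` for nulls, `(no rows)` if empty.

Join each matches row to its teams via team_id.
Group joined rows by teams.id; compute ROUND(AVG(m.goals_against), 2) per group.
  1: ids {7, 22, 24, 36, 37} → ROUND(AVG(m.goals_against), 2)=3.2
  2: ids {2, 12, 18, 40} → ROUND(AVG(m.goals_against), 2)=4
  3: ids {17, 33, 35, 38} → ROUND(AVG(m.goals_against), 2)=1.25

Fresno | 3.2 ; Cairo | 4 ; Seoul | 1.25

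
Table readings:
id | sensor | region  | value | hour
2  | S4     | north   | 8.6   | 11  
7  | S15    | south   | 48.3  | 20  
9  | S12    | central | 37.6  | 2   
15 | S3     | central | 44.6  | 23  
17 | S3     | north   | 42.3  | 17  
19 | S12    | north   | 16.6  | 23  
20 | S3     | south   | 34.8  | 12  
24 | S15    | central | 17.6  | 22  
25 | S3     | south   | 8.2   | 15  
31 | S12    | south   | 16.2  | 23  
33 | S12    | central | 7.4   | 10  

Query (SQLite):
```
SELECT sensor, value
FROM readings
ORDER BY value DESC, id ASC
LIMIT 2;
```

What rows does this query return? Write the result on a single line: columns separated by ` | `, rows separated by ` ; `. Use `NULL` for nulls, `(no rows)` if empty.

S15 | 48.3 ; S3 | 44.6

Sort by value desc, tiebreak id asc: (48.3, id=7), (44.6, id=15), (42.3, id=17), (37.6, id=9), (34.8, id=20) …. Take first 2.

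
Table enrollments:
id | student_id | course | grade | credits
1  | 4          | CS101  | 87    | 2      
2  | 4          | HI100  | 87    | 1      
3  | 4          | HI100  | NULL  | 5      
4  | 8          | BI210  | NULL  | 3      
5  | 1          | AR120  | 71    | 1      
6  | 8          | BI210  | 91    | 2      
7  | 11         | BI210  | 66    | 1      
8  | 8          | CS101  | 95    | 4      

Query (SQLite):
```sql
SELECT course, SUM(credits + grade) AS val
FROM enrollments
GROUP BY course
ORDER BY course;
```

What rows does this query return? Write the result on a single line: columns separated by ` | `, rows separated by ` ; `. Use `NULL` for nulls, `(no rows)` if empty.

For each row compute credits + grade.
Group by course; take SUM of the expression per group.
  AR120: ids {5} → SUM(credits + grade)=72
  BI210: ids {4, 6, 7} → SUM(credits + grade)=160
  CS101: ids {1, 8} → SUM(credits + grade)=188
  HI100: ids {2, 3} → SUM(credits + grade)=88

AR120 | 72 ; BI210 | 160 ; CS101 | 188 ; HI100 | 88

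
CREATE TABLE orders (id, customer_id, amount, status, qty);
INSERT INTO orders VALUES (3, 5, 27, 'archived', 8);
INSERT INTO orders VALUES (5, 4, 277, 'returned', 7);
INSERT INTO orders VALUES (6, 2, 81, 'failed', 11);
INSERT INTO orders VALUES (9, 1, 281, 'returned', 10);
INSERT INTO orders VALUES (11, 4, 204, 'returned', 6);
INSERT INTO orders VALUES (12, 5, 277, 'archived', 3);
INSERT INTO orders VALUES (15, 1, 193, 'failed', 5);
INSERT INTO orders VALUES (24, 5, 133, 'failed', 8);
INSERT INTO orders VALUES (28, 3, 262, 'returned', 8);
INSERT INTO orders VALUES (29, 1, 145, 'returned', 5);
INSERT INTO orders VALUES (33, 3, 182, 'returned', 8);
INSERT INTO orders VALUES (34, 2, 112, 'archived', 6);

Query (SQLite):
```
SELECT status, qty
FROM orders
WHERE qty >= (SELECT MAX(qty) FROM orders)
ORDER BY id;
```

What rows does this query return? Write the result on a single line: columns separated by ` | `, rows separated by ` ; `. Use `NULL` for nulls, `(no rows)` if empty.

failed | 11

Scalar subquery: MAX(qty) over all orders rows = 11.
Keep rows where qty >= that value.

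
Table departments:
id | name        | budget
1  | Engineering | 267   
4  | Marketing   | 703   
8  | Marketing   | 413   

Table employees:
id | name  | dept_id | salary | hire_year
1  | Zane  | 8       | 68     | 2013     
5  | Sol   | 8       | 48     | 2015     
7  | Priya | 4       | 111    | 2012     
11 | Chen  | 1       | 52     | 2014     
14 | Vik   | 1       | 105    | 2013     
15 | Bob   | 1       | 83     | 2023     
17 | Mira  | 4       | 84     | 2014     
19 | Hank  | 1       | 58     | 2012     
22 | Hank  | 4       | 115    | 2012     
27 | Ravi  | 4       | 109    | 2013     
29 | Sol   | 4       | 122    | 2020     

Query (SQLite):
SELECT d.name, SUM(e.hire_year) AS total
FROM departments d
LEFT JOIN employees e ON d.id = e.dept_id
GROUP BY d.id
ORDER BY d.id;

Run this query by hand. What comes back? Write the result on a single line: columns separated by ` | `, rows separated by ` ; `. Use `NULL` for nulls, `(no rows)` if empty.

LEFT JOIN keeps every departments row; unmatched ones get NULL for employees columns.
Group by departments.id and compute SUM(e.hire_year). SUM over an all-NULL group is NULL.
  1: ids {11, 14, 15, 19} → SUM(e.hire_year)=8062
  4: ids {7, 17, 22, 27, 29} → SUM(e.hire_year)=10071
  8: ids {1, 5} → SUM(e.hire_year)=4028

Engineering | 8062 ; Marketing | 10071 ; Marketing | 4028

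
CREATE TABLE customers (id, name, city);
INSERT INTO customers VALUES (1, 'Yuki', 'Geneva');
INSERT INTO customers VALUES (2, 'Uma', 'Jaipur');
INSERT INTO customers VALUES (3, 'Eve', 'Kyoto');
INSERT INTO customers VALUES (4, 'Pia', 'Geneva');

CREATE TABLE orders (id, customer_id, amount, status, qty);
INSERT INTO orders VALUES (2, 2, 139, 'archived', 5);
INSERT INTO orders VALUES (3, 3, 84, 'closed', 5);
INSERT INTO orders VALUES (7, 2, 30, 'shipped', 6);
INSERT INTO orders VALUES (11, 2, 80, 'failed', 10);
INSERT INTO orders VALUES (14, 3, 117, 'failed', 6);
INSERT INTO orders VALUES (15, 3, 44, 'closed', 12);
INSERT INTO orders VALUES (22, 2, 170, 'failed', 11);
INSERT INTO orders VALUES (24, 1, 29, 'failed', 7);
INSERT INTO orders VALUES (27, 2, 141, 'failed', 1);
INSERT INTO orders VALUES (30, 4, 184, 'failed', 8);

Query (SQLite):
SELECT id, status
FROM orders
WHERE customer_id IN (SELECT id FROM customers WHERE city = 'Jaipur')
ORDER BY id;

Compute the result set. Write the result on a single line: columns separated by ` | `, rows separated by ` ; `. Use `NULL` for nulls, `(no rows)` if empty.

2 | archived ; 7 | shipped ; 11 | failed ; 22 | failed ; 27 | failed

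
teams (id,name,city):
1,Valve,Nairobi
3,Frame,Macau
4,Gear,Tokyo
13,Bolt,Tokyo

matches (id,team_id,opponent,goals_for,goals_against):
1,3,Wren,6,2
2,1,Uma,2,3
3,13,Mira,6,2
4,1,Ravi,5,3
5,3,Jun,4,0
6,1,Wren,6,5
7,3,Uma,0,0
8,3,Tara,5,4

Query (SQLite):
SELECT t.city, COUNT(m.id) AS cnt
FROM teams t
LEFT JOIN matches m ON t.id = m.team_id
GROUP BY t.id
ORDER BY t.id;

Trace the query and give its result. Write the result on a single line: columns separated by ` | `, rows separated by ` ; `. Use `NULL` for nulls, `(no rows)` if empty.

Nairobi | 3 ; Macau | 4 ; Tokyo | 0 ; Tokyo | 1

LEFT JOIN keeps every teams row; unmatched ones get NULL for matches columns.
Group by teams.id and compute COUNT(m.id). COUNT(col) of an all-NULL group is 0.
  1: ids {2, 4, 6} → COUNT(m.id)=3
  3: ids {1, 5, 7, 8} → COUNT(m.id)=4
  4: ids {—} → COUNT(m.id)=0
  13: ids {3} → COUNT(m.id)=1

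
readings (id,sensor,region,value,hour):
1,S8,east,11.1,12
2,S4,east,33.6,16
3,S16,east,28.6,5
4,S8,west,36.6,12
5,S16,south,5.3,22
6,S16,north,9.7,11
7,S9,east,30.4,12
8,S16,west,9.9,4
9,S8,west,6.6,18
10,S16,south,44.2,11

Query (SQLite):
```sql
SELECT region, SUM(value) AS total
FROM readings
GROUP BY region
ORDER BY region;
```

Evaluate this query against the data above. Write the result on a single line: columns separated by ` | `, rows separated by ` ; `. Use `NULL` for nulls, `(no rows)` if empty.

Partition readings by region; compute SUM(value) within each group.
  east: ids {1, 2, 3, 7} → SUM(value)=103.7
  north: ids {6} → SUM(value)=9.7
  south: ids {5, 10} → SUM(value)=49.5
  west: ids {4, 8, 9} → SUM(value)=53.1

east | 103.7 ; north | 9.7 ; south | 49.5 ; west | 53.1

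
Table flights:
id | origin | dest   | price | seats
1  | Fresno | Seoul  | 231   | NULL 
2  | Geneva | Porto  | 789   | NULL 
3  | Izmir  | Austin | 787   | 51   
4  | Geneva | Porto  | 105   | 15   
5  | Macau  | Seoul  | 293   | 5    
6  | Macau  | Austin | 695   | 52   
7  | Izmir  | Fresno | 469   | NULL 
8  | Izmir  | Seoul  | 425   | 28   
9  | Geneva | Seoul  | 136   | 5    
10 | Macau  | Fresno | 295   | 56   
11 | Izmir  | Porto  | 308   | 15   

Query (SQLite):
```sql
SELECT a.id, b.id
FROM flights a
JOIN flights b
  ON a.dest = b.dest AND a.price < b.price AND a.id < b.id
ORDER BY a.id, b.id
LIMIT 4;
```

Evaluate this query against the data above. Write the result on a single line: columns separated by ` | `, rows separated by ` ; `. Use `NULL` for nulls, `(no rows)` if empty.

1 | 5 ; 1 | 8 ; 4 | 11 ; 5 | 8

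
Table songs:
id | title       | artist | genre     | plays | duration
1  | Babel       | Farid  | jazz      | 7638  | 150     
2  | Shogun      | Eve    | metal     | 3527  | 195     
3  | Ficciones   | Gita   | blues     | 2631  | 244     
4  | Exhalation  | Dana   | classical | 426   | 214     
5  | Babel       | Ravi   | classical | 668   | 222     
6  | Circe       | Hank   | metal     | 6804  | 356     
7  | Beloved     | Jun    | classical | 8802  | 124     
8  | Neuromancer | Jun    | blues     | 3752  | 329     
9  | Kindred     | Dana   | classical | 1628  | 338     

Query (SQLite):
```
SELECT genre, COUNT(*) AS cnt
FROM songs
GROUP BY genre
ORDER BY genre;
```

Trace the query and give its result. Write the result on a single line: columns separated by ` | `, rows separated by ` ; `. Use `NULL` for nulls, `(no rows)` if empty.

blues | 2 ; classical | 4 ; jazz | 1 ; metal | 2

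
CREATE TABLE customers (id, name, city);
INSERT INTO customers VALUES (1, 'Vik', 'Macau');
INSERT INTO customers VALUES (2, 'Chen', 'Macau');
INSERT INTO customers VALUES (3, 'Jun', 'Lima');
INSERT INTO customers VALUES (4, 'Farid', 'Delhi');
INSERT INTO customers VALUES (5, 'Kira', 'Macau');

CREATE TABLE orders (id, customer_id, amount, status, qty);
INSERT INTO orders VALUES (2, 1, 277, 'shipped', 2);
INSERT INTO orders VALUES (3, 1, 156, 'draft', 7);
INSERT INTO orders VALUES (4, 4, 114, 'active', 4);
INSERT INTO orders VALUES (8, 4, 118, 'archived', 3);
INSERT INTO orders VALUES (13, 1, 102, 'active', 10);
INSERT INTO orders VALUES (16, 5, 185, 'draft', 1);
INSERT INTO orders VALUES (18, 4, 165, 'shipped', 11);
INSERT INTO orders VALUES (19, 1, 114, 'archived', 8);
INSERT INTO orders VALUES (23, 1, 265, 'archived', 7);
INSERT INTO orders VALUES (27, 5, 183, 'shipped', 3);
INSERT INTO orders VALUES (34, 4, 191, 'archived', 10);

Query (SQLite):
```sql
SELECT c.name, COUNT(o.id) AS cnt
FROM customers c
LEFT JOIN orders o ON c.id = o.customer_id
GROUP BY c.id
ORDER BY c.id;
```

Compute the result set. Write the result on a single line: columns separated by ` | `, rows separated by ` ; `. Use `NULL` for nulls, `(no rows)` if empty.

LEFT JOIN keeps every customers row; unmatched ones get NULL for orders columns.
Group by customers.id and compute COUNT(o.id). COUNT(col) of an all-NULL group is 0.
  1: ids {2, 3, 13, 19, 23} → COUNT(o.id)=5
  2: ids {—} → COUNT(o.id)=0
  3: ids {—} → COUNT(o.id)=0
  4: ids {4, 8, 18, 34} → COUNT(o.id)=4
  5: ids {16, 27} → COUNT(o.id)=2

Vik | 5 ; Chen | 0 ; Jun | 0 ; Farid | 4 ; Kira | 2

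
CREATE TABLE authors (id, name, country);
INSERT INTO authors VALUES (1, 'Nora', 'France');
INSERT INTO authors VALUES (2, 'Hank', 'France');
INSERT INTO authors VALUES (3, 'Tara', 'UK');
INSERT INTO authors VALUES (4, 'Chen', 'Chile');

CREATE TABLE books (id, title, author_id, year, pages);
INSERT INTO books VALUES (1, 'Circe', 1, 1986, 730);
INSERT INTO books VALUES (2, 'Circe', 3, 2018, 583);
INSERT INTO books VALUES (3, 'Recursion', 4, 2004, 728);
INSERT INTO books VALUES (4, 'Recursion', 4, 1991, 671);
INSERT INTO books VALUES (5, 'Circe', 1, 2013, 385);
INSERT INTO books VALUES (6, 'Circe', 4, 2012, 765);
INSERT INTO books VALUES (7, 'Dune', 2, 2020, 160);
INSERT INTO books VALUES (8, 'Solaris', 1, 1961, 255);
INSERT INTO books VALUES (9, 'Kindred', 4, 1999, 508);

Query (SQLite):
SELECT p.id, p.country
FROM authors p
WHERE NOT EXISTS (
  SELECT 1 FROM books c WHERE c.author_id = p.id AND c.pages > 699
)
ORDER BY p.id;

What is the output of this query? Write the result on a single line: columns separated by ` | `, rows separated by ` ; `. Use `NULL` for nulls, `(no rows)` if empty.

2 | France ; 3 | UK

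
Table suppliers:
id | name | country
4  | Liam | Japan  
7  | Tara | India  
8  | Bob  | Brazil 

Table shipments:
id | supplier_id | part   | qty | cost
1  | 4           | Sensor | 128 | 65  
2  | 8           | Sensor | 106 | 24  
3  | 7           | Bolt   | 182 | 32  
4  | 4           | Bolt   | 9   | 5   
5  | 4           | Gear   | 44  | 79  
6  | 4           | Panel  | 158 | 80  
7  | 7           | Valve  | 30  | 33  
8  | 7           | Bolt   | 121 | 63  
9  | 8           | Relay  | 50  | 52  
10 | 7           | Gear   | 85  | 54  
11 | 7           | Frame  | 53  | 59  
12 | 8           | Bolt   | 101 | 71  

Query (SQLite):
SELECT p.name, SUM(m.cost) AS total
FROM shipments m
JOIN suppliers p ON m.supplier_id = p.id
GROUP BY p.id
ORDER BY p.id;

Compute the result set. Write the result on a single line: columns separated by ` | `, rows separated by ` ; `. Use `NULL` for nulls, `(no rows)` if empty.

Liam | 229 ; Tara | 241 ; Bob | 147

Join each shipments row to its suppliers via supplier_id.
Group joined rows by suppliers.id; compute SUM(m.cost) per group.
  4: ids {1, 4, 5, 6} → SUM(m.cost)=229
  7: ids {3, 7, 8, 10, 11} → SUM(m.cost)=241
  8: ids {2, 9, 12} → SUM(m.cost)=147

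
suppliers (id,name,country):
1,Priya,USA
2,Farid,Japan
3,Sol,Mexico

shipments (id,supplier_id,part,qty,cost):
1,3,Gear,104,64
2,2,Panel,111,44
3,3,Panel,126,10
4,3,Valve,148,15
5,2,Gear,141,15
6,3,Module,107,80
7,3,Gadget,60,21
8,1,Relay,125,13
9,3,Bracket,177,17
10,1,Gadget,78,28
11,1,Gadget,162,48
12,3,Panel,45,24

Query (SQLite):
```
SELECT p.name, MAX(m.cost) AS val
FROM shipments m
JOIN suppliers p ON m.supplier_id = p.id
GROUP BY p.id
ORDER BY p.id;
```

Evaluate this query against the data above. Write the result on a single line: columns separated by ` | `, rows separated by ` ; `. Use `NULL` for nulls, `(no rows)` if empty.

Join each shipments row to its suppliers via supplier_id.
Group joined rows by suppliers.id; compute MAX(m.cost) per group.
  1: ids {8, 10, 11} → MAX(m.cost)=48
  2: ids {2, 5} → MAX(m.cost)=44
  3: ids {1, 3, 4, 6, 7, 9, 12} → MAX(m.cost)=80

Priya | 48 ; Farid | 44 ; Sol | 80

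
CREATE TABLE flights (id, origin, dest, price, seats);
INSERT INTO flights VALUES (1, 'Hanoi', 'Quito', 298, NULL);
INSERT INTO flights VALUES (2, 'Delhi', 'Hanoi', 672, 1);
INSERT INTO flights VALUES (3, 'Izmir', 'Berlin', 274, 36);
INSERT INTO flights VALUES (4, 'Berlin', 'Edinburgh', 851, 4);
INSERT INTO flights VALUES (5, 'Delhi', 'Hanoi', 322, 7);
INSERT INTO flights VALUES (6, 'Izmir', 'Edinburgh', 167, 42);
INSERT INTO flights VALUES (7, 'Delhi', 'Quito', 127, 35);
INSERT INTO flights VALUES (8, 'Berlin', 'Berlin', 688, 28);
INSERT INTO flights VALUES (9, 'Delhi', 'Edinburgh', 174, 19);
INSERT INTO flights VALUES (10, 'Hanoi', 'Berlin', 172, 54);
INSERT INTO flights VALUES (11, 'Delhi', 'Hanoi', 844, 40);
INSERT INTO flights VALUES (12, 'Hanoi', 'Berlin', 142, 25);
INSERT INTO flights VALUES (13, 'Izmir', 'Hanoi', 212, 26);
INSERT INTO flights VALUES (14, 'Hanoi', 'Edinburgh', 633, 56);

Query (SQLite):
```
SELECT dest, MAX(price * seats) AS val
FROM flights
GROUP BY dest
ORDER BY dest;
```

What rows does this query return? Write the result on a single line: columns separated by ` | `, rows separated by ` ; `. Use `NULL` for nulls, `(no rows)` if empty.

Berlin | 19264 ; Edinburgh | 35448 ; Hanoi | 33760 ; Quito | 4445

For each row compute price * seats.
Group by dest; take MAX of the expression per group.
  Berlin: ids {3, 8, 10, 12} → MAX(price * seats)=19264
  Edinburgh: ids {4, 6, 9, 14} → MAX(price * seats)=35448
  Hanoi: ids {2, 5, 11, 13} → MAX(price * seats)=33760
  Quito: ids {1, 7} → MAX(price * seats)=4445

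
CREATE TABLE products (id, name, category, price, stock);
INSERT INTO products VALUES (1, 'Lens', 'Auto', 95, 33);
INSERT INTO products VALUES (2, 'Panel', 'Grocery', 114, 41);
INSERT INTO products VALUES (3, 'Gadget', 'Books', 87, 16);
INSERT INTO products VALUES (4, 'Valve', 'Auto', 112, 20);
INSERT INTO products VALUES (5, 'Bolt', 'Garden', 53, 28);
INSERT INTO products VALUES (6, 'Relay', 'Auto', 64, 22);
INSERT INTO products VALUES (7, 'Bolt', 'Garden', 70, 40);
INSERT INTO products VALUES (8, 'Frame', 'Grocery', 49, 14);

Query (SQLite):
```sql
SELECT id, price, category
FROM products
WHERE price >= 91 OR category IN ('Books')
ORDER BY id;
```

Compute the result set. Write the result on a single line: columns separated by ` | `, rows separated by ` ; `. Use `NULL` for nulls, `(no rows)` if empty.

1 | 95 | Auto ; 2 | 114 | Grocery ; 3 | 87 | Books ; 4 | 112 | Auto

price >= 91: ids {1, 2, 4}
category IN ('Books'): ids {3}
Combine with OR.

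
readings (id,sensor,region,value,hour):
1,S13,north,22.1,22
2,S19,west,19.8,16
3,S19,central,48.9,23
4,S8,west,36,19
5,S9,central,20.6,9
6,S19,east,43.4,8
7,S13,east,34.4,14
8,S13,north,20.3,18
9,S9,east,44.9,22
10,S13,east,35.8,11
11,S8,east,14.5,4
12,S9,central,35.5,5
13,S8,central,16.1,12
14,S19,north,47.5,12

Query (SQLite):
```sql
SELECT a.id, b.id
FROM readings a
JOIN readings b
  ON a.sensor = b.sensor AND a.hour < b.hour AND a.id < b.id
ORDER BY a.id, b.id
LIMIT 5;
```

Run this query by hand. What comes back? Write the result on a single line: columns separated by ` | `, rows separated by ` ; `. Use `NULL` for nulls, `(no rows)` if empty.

2 | 3 ; 5 | 9 ; 6 | 14 ; 7 | 8 ; 11 | 13

Pairs (a,b) with same sensor, a.hour < b.hour, a.id < b.id.
sensor groups: S13:{1,7,8,10} S19:{2,3,6,14} S8:{4,11,13} S9:{5,9,12}
Ordered by (a.id, b.id); first 5.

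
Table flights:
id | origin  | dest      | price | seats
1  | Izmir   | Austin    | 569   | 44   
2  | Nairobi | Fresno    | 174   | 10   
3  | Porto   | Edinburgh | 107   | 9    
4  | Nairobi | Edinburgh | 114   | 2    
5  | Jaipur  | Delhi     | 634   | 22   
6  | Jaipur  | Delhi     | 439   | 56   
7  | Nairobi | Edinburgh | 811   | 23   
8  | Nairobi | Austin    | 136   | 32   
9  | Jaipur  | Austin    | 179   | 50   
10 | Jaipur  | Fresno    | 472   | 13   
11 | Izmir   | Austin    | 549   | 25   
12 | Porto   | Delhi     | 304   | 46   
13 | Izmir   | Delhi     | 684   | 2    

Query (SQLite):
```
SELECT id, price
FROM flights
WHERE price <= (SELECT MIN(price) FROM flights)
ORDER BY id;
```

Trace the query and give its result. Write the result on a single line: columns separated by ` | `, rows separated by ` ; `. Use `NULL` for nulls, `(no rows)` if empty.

Scalar subquery: MIN(price) over all flights rows = 107.
Keep rows where price <= that value.

3 | 107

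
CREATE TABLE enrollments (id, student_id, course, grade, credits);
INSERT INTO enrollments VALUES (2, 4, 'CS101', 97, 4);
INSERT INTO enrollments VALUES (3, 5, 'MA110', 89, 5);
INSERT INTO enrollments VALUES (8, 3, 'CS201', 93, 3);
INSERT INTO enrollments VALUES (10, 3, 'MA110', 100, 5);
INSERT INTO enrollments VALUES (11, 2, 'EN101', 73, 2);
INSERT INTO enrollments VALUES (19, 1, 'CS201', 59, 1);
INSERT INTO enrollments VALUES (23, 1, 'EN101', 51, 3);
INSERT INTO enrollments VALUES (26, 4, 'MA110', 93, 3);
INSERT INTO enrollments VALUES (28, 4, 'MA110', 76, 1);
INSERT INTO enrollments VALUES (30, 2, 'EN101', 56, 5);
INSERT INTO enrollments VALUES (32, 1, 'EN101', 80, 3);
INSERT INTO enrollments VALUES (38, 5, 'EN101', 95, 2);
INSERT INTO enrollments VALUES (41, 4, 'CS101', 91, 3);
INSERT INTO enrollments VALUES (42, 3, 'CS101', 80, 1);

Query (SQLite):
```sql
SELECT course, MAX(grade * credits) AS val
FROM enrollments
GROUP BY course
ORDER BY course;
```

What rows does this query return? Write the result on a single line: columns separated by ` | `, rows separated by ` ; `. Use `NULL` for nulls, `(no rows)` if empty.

For each row compute grade * credits.
Group by course; take MAX of the expression per group.
  CS101: ids {2, 41, 42} → MAX(grade * credits)=388
  CS201: ids {8, 19} → MAX(grade * credits)=279
  EN101: ids {11, 23, 30, 32, 38} → MAX(grade * credits)=280
  MA110: ids {3, 10, 26, 28} → MAX(grade * credits)=500

CS101 | 388 ; CS201 | 279 ; EN101 | 280 ; MA110 | 500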